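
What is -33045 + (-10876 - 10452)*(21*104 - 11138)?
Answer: 190937867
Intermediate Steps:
-33045 + (-10876 - 10452)*(21*104 - 11138) = -33045 - 21328*(2184 - 11138) = -33045 - 21328*(-8954) = -33045 + 190970912 = 190937867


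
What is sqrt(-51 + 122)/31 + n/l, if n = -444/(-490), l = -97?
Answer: -222/23765 + sqrt(71)/31 ≈ 0.26247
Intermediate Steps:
n = 222/245 (n = -444*(-1/490) = 222/245 ≈ 0.90612)
sqrt(-51 + 122)/31 + n/l = sqrt(-51 + 122)/31 + (222/245)/(-97) = sqrt(71)*(1/31) + (222/245)*(-1/97) = sqrt(71)/31 - 222/23765 = -222/23765 + sqrt(71)/31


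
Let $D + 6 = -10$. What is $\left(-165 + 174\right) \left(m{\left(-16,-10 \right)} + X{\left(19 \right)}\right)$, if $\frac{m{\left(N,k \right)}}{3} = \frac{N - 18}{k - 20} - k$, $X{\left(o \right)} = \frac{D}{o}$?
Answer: $\frac{27837}{95} \approx 293.02$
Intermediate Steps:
$D = -16$ ($D = -6 - 10 = -16$)
$X{\left(o \right)} = - \frac{16}{o}$
$m{\left(N,k \right)} = - 3 k + \frac{3 \left(-18 + N\right)}{-20 + k}$ ($m{\left(N,k \right)} = 3 \left(\frac{N - 18}{k - 20} - k\right) = 3 \left(\frac{-18 + N}{-20 + k} - k\right) = 3 \left(- k + \frac{-18 + N}{-20 + k}\right) = - 3 k + \frac{3 \left(-18 + N\right)}{-20 + k}$)
$\left(-165 + 174\right) \left(m{\left(-16,-10 \right)} + X{\left(19 \right)}\right) = \left(-165 + 174\right) \left(\frac{3 \left(-18 - 16 - \left(-10\right)^{2} + 20 \left(-10\right)\right)}{-20 - 10} - \frac{16}{19}\right) = 9 \left(\frac{3 \left(-18 - 16 - 100 - 200\right)}{-30} - \frac{16}{19}\right) = 9 \left(3 \left(- \frac{1}{30}\right) \left(-18 - 16 - 100 - 200\right) - \frac{16}{19}\right) = 9 \left(3 \left(- \frac{1}{30}\right) \left(-334\right) - \frac{16}{19}\right) = 9 \left(\frac{167}{5} - \frac{16}{19}\right) = 9 \cdot \frac{3093}{95} = \frac{27837}{95}$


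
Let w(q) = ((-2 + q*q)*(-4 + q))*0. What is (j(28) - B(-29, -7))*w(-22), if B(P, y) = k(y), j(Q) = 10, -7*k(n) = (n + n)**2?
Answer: 0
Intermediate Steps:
k(n) = -4*n**2/7 (k(n) = -(n + n)**2/7 = -4*n**2/7)
B(P, y) = -4*y**2/7
w(q) = 0 (w(q) = ((-2 + q**2)*(-4 + q))*0 = ((-4 + q)*(-2 + q**2))*0 = 0)
(j(28) - B(-29, -7))*w(-22) = (10 - (-4)*(-7)**2/7)*0 = (10 - (-4)*49/7)*0 = (10 - 1*(-28))*0 = (10 + 28)*0 = 38*0 = 0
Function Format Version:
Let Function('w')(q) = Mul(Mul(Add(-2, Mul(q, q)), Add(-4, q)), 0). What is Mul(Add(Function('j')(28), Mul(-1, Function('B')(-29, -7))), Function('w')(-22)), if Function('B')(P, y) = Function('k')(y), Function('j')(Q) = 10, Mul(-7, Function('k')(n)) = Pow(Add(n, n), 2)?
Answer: 0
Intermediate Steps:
Function('k')(n) = Mul(Rational(-4, 7), Pow(n, 2)) (Function('k')(n) = Mul(Rational(-1, 7), Pow(Add(n, n), 2)) = Mul(Rational(-1, 7), Pow(Mul(2, n), 2)) = Mul(Rational(-1, 7), Mul(4, Pow(n, 2))) = Mul(Rational(-4, 7), Pow(n, 2)))
Function('B')(P, y) = Mul(Rational(-4, 7), Pow(y, 2))
Function('w')(q) = 0 (Function('w')(q) = Mul(Mul(Add(-2, Pow(q, 2)), Add(-4, q)), 0) = Mul(Mul(Add(-4, q), Add(-2, Pow(q, 2))), 0) = 0)
Mul(Add(Function('j')(28), Mul(-1, Function('B')(-29, -7))), Function('w')(-22)) = Mul(Add(10, Mul(-1, Mul(Rational(-4, 7), Pow(-7, 2)))), 0) = Mul(Add(10, Mul(-1, Mul(Rational(-4, 7), 49))), 0) = Mul(Add(10, Mul(-1, -28)), 0) = Mul(Add(10, 28), 0) = Mul(38, 0) = 0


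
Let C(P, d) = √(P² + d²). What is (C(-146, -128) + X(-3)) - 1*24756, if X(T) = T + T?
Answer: -24762 + 10*√377 ≈ -24568.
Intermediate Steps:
X(T) = 2*T
(C(-146, -128) + X(-3)) - 1*24756 = (√((-146)² + (-128)²) + 2*(-3)) - 1*24756 = (√(21316 + 16384) - 6) - 24756 = (√37700 - 6) - 24756 = (10*√377 - 6) - 24756 = (-6 + 10*√377) - 24756 = -24762 + 10*√377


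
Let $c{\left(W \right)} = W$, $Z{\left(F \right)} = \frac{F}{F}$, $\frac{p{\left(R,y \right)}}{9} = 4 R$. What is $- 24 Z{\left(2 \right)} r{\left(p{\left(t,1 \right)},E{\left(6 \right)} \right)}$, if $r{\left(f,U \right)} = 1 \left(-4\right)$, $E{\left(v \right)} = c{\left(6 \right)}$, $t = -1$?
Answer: $96$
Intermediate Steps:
$p{\left(R,y \right)} = 36 R$ ($p{\left(R,y \right)} = 9 \cdot 4 R = 36 R$)
$Z{\left(F \right)} = 1$
$E{\left(v \right)} = 6$
$r{\left(f,U \right)} = -4$
$- 24 Z{\left(2 \right)} r{\left(p{\left(t,1 \right)},E{\left(6 \right)} \right)} = \left(-24\right) 1 \left(-4\right) = \left(-24\right) \left(-4\right) = 96$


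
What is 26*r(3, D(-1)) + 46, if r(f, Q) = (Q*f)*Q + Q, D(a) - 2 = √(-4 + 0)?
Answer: 98 + 676*I ≈ 98.0 + 676.0*I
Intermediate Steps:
D(a) = 2 + 2*I (D(a) = 2 + √(-4 + 0) = 2 + √(-4) = 2 + 2*I)
r(f, Q) = Q + f*Q² (r(f, Q) = f*Q² + Q = Q + f*Q²)
26*r(3, D(-1)) + 46 = 26*((2 + 2*I)*(1 + (2 + 2*I)*3)) + 46 = 26*((2 + 2*I)*(1 + (6 + 6*I))) + 46 = 26*((2 + 2*I)*(7 + 6*I)) + 46 = 26*(2 + 2*I)*(7 + 6*I) + 46 = 46 + 26*(2 + 2*I)*(7 + 6*I)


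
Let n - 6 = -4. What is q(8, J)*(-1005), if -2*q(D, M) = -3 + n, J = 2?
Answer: -1005/2 ≈ -502.50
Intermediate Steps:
n = 2 (n = 6 - 4 = 2)
q(D, M) = 1/2 (q(D, M) = -(-3 + 2)/2 = -1/2*(-1) = 1/2)
q(8, J)*(-1005) = (1/2)*(-1005) = -1005/2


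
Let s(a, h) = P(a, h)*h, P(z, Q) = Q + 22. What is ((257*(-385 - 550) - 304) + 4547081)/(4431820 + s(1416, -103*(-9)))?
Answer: 4306482/5311543 ≈ 0.81078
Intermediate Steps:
P(z, Q) = 22 + Q
s(a, h) = h*(22 + h) (s(a, h) = (22 + h)*h = h*(22 + h))
((257*(-385 - 550) - 304) + 4547081)/(4431820 + s(1416, -103*(-9))) = ((257*(-385 - 550) - 304) + 4547081)/(4431820 + (-103*(-9))*(22 - 103*(-9))) = ((257*(-935) - 304) + 4547081)/(4431820 + 927*(22 + 927)) = ((-240295 - 304) + 4547081)/(4431820 + 927*949) = (-240599 + 4547081)/(4431820 + 879723) = 4306482/5311543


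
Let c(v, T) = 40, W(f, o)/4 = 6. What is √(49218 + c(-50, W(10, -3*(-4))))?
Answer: √49258 ≈ 221.94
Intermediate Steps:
W(f, o) = 24 (W(f, o) = 4*6 = 24)
√(49218 + c(-50, W(10, -3*(-4)))) = √(49218 + 40) = √49258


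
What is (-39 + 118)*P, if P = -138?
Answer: -10902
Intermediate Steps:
(-39 + 118)*P = (-39 + 118)*(-138) = 79*(-138) = -10902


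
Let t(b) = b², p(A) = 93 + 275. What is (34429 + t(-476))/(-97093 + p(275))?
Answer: -52201/19345 ≈ -2.6984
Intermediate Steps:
p(A) = 368
(34429 + t(-476))/(-97093 + p(275)) = (34429 + (-476)²)/(-97093 + 368) = (34429 + 226576)/(-96725) = 261005*(-1/96725) = -52201/19345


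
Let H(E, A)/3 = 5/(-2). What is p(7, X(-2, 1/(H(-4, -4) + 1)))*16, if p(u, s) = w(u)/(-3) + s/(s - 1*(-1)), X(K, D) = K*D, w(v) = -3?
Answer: 336/17 ≈ 19.765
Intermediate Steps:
H(E, A) = -15/2 (H(E, A) = 3*(5/(-2)) = 3*(5*(-½)) = 3*(-5/2) = -15/2)
X(K, D) = D*K
p(u, s) = 1 + s/(1 + s) (p(u, s) = -3/(-3) + s/(s - 1*(-1)) = -3*(-⅓) + s/(s + 1) = 1 + s/(1 + s))
p(7, X(-2, 1/(H(-4, -4) + 1)))*16 = ((1 + 2*(-2/(-15/2 + 1)))/(1 - 2/(-15/2 + 1)))*16 = ((1 + 2*(-2/(-13/2)))/(1 - 2/(-13/2)))*16 = ((1 + 2*(-2/13*(-2)))/(1 - 2/13*(-2)))*16 = ((1 + 2*(4/13))/(1 + 4/13))*16 = ((1 + 8/13)/(17/13))*16 = ((13/17)*(21/13))*16 = (21/17)*16 = 336/17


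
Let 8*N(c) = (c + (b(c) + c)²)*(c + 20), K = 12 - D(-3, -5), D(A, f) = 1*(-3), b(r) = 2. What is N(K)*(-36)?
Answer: -47880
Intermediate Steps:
D(A, f) = -3
K = 15 (K = 12 - 1*(-3) = 12 + 3 = 15)
N(c) = (20 + c)*(c + (2 + c)²)/8 (N(c) = ((c + (2 + c)²)*(c + 20))/8 = ((c + (2 + c)²)*(20 + c))/8 = ((20 + c)*(c + (2 + c)²))/8 = (20 + c)*(c + (2 + c)²)/8)
N(K)*(-36) = (10 + 13*15 + (⅛)*15³ + (25/8)*15²)*(-36) = (10 + 195 + (⅛)*3375 + (25/8)*225)*(-36) = (10 + 195 + 3375/8 + 5625/8)*(-36) = 1330*(-36) = -47880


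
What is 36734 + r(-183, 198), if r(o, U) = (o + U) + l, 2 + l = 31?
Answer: 36778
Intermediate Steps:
l = 29 (l = -2 + 31 = 29)
r(o, U) = 29 + U + o (r(o, U) = (o + U) + 29 = (U + o) + 29 = 29 + U + o)
36734 + r(-183, 198) = 36734 + (29 + 198 - 183) = 36734 + 44 = 36778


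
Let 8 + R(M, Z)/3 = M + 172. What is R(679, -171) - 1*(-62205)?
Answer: 64734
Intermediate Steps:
R(M, Z) = 492 + 3*M (R(M, Z) = -24 + 3*(M + 172) = -24 + 3*(172 + M) = -24 + (516 + 3*M) = 492 + 3*M)
R(679, -171) - 1*(-62205) = (492 + 3*679) - 1*(-62205) = (492 + 2037) + 62205 = 2529 + 62205 = 64734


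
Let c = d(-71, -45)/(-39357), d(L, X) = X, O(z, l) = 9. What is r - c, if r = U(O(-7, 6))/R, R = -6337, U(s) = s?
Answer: -71042/27711701 ≈ -0.0025636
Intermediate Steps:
c = 5/4373 (c = -45/(-39357) = -45*(-1/39357) = 5/4373 ≈ 0.0011434)
r = -9/6337 (r = 9/(-6337) = 9*(-1/6337) = -9/6337 ≈ -0.0014202)
r - c = -9/6337 - 1*5/4373 = -9/6337 - 5/4373 = -71042/27711701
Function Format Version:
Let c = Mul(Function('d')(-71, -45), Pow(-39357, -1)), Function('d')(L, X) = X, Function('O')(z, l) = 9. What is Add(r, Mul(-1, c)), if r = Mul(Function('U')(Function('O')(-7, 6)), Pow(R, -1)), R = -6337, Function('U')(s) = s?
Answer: Rational(-71042, 27711701) ≈ -0.0025636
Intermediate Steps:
c = Rational(5, 4373) (c = Mul(-45, Pow(-39357, -1)) = Mul(-45, Rational(-1, 39357)) = Rational(5, 4373) ≈ 0.0011434)
r = Rational(-9, 6337) (r = Mul(9, Pow(-6337, -1)) = Mul(9, Rational(-1, 6337)) = Rational(-9, 6337) ≈ -0.0014202)
Add(r, Mul(-1, c)) = Add(Rational(-9, 6337), Mul(-1, Rational(5, 4373))) = Add(Rational(-9, 6337), Rational(-5, 4373)) = Rational(-71042, 27711701)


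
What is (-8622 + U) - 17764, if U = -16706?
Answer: -43092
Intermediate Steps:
(-8622 + U) - 17764 = (-8622 - 16706) - 17764 = -25328 - 17764 = -43092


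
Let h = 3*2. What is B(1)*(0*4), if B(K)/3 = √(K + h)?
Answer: 0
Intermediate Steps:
h = 6
B(K) = 3*√(6 + K) (B(K) = 3*√(K + 6) = 3*√(6 + K))
B(1)*(0*4) = (3*√(6 + 1))*(0*4) = (3*√7)*0 = 0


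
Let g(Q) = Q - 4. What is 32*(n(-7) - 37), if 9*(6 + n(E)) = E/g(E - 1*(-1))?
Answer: -61808/45 ≈ -1373.5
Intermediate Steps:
g(Q) = -4 + Q
n(E) = -6 + E/(9*(-3 + E)) (n(E) = -6 + (E/(-4 + (E - 1*(-1))))/9 = -6 + (E/(-4 + (E + 1)))/9 = -6 + (E/(-4 + (1 + E)))/9 = -6 + (E/(-3 + E))/9 = -6 + E/(9*(-3 + E)))
32*(n(-7) - 37) = 32*((162 - 53*(-7))/(9*(-3 - 7)) - 37) = 32*((⅑)*(162 + 371)/(-10) - 37) = 32*((⅑)*(-⅒)*533 - 37) = 32*(-533/90 - 37) = 32*(-3863/90) = -61808/45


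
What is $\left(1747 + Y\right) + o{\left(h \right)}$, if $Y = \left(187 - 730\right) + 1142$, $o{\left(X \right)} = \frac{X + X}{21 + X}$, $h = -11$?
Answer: $\frac{11719}{5} \approx 2343.8$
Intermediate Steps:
$o{\left(X \right)} = \frac{2 X}{21 + X}$
$Y = 599$ ($Y = \left(187 - 730\right) + 1142 = -543 + 1142 = 599$)
$\left(1747 + Y\right) + o{\left(h \right)} = \left(1747 + 599\right) + 2 \left(-11\right) \frac{1}{21 - 11} = 2346 + 2 \left(-11\right) \frac{1}{10} = 2346 - \frac{11}{5} = \frac{11719}{5}$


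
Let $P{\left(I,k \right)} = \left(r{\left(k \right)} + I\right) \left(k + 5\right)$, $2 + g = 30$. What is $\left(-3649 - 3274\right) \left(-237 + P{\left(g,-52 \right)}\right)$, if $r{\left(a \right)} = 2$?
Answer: $11402181$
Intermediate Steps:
$g = 28$ ($g = -2 + 30 = 28$)
$P{\left(I,k \right)} = \left(2 + I\right) \left(5 + k\right)$ ($P{\left(I,k \right)} = \left(2 + I\right) \left(k + 5\right) = \left(2 + I\right) \left(5 + k\right)$)
$\left(-3649 - 3274\right) \left(-237 + P{\left(g,-52 \right)}\right) = \left(-3649 - 3274\right) \left(-237 + \left(10 + 2 \left(-52\right) + 5 \cdot 28 + 28 \left(-52\right)\right)\right) = - 6923 \left(-237 + \left(10 - 104 + 140 - 1456\right)\right) = - 6923 \left(-237 - 1410\right) = \left(-6923\right) \left(-1647\right) = 11402181$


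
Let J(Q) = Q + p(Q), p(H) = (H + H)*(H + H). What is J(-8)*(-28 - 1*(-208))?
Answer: 44640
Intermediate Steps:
p(H) = 4*H**2 (p(H) = (2*H)*(2*H) = 4*H**2)
J(Q) = Q + 4*Q**2
J(-8)*(-28 - 1*(-208)) = (-8*(1 + 4*(-8)))*(-28 - 1*(-208)) = (-8*(1 - 32))*(-28 + 208) = -8*(-31)*180 = 248*180 = 44640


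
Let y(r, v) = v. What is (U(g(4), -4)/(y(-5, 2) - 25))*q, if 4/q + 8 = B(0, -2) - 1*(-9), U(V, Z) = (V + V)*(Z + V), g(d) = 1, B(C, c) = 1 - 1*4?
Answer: -12/23 ≈ -0.52174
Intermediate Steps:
B(C, c) = -3 (B(C, c) = 1 - 4 = -3)
U(V, Z) = 2*V*(V + Z) (U(V, Z) = (2*V)*(V + Z) = 2*V*(V + Z))
q = -2 (q = 4/(-8 + (-3 - 1*(-9))) = 4/(-8 + (-3 + 9)) = 4/(-8 + 6) = 4/(-2) = 4*(-½) = -2)
(U(g(4), -4)/(y(-5, 2) - 25))*q = ((2*1*(1 - 4))/(2 - 25))*(-2) = ((2*1*(-3))/(-23))*(-2) = -6*(-1/23)*(-2) = (6/23)*(-2) = -12/23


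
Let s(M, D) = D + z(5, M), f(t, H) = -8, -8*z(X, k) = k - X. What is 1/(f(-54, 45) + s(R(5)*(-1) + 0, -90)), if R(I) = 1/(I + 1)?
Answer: -48/4673 ≈ -0.010272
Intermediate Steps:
z(X, k) = -k/8 + X/8 (z(X, k) = -(k - X)/8 = -k/8 + X/8)
R(I) = 1/(1 + I)
s(M, D) = 5/8 + D - M/8 (s(M, D) = D + (-M/8 + (⅛)*5) = D + (-M/8 + 5/8) = D + (5/8 - M/8) = 5/8 + D - M/8)
1/(f(-54, 45) + s(R(5)*(-1) + 0, -90)) = 1/(-8 + (5/8 - 90 - (-1/(1 + 5) + 0)/8)) = 1/(-8 + (5/8 - 90 - (-1/6 + 0)/8)) = 1/(-8 + (5/8 - 90 - ((⅙)*(-1) + 0)/8)) = 1/(-8 + (5/8 - 90 - (-⅙ + 0)/8)) = 1/(-8 + (5/8 - 90 - ⅛*(-⅙))) = 1/(-8 + (5/8 - 90 + 1/48)) = 1/(-8 - 4289/48) = 1/(-4673/48) = -48/4673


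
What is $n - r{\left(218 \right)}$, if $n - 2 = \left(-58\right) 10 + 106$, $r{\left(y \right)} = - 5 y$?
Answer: $618$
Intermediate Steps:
$n = -472$ ($n = 2 + \left(\left(-58\right) 10 + 106\right) = 2 + \left(-580 + 106\right) = 2 - 474 = -472$)
$n - r{\left(218 \right)} = -472 - \left(-5\right) 218 = -472 - -1090 = -472 + 1090 = 618$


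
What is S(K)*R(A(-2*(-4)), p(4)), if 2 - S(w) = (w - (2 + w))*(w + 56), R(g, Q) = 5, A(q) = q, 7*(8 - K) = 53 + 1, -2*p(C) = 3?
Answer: 4010/7 ≈ 572.86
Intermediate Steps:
p(C) = -3/2 (p(C) = -½*3 = -3/2)
K = 2/7 (K = 8 - (53 + 1)/7 = 8 - ⅐*54 = 8 - 54/7 = 2/7 ≈ 0.28571)
S(w) = 114 + 2*w (S(w) = 2 - (w - (2 + w))*(w + 56) = 2 - (w + (-2 - w))*(56 + w) = 2 - (-2)*(56 + w) = 2 - (-112 - 2*w) = 2 + (112 + 2*w) = 114 + 2*w)
S(K)*R(A(-2*(-4)), p(4)) = (114 + 2*(2/7))*5 = (114 + 4/7)*5 = (802/7)*5 = 4010/7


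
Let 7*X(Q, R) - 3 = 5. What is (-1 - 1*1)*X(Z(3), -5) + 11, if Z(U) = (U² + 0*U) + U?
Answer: 61/7 ≈ 8.7143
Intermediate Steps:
Z(U) = U + U² (Z(U) = (U² + 0) + U = U² + U = U + U²)
X(Q, R) = 8/7 (X(Q, R) = 3/7 + (⅐)*5 = 3/7 + 5/7 = 8/7)
(-1 - 1*1)*X(Z(3), -5) + 11 = (-1 - 1*1)*(8/7) + 11 = (-1 - 1)*(8/7) + 11 = -2*8/7 + 11 = -16/7 + 11 = 61/7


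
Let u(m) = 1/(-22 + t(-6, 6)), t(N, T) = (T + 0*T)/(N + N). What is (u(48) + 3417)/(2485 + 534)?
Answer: 153763/135855 ≈ 1.1318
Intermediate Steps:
t(N, T) = T/(2*N) (t(N, T) = (T + 0)/((2*N)) = T*(1/(2*N)) = T/(2*N))
u(m) = -2/45 (u(m) = 1/(-22 + (½)*6/(-6)) = 1/(-22 + (½)*6*(-⅙)) = 1/(-22 - ½) = 1/(-45/2) = -2/45)
(u(48) + 3417)/(2485 + 534) = (-2/45 + 3417)/(2485 + 534) = (153763/45)/3019 = (153763/45)*(1/3019) = 153763/135855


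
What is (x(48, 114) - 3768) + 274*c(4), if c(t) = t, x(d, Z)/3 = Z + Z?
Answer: -1988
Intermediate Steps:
x(d, Z) = 6*Z (x(d, Z) = 3*(Z + Z) = 3*(2*Z) = 6*Z)
(x(48, 114) - 3768) + 274*c(4) = (6*114 - 3768) + 274*4 = (684 - 3768) + 1096 = -3084 + 1096 = -1988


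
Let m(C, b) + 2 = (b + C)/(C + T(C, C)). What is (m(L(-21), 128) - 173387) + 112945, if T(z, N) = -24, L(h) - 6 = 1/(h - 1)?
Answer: -23999215/397 ≈ -60451.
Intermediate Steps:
L(h) = 6 + 1/(-1 + h) (L(h) = 6 + 1/(h - 1) = 6 + 1/(-1 + h))
m(C, b) = -2 + (C + b)/(-24 + C) (m(C, b) = -2 + (b + C)/(C - 24) = -2 + (C + b)/(-24 + C))
(m(L(-21), 128) - 173387) + 112945 = ((48 + 128 - (-5 + 6*(-21))/(-1 - 21))/(-24 + (-5 + 6*(-21))/(-1 - 21)) - 173387) + 112945 = ((48 + 128 - (-5 - 126)/(-22))/(-24 + (-5 - 126)/(-22)) - 173387) + 112945 = ((48 + 128 - (-1)*(-131)/22)/(-24 - 1/22*(-131)) - 173387) + 112945 = ((48 + 128 - 1*131/22)/(-24 + 131/22) - 173387) + 112945 = ((48 + 128 - 131/22)/(-397/22) - 173387) + 112945 = (-22/397*3741/22 - 173387) + 112945 = (-3741/397 - 173387) + 112945 = -68838380/397 + 112945 = -23999215/397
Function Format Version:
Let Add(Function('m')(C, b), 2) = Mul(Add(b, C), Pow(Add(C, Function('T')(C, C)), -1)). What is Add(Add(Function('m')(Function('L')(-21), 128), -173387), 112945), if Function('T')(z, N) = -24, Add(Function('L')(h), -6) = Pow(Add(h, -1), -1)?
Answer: Rational(-23999215, 397) ≈ -60451.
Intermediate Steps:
Function('L')(h) = Add(6, Pow(Add(-1, h), -1)) (Function('L')(h) = Add(6, Pow(Add(h, -1), -1)) = Add(6, Pow(Add(-1, h), -1)))
Function('m')(C, b) = Add(-2, Mul(Pow(Add(-24, C), -1), Add(C, b))) (Function('m')(C, b) = Add(-2, Mul(Add(b, C), Pow(Add(C, -24), -1))) = Add(-2, Mul(Add(C, b), Pow(Add(-24, C), -1))) = Add(-2, Mul(Pow(Add(-24, C), -1), Add(C, b))))
Add(Add(Function('m')(Function('L')(-21), 128), -173387), 112945) = Add(Add(Mul(Pow(Add(-24, Mul(Pow(Add(-1, -21), -1), Add(-5, Mul(6, -21)))), -1), Add(48, 128, Mul(-1, Mul(Pow(Add(-1, -21), -1), Add(-5, Mul(6, -21)))))), -173387), 112945) = Add(Add(Mul(Pow(Add(-24, Mul(Pow(-22, -1), Add(-5, -126))), -1), Add(48, 128, Mul(-1, Mul(Pow(-22, -1), Add(-5, -126))))), -173387), 112945) = Add(Add(Mul(Pow(Add(-24, Mul(Rational(-1, 22), -131)), -1), Add(48, 128, Mul(-1, Mul(Rational(-1, 22), -131)))), -173387), 112945) = Add(Add(Mul(Pow(Add(-24, Rational(131, 22)), -1), Add(48, 128, Mul(-1, Rational(131, 22)))), -173387), 112945) = Add(Add(Mul(Pow(Rational(-397, 22), -1), Add(48, 128, Rational(-131, 22))), -173387), 112945) = Add(Add(Mul(Rational(-22, 397), Rational(3741, 22)), -173387), 112945) = Add(Add(Rational(-3741, 397), -173387), 112945) = Add(Rational(-68838380, 397), 112945) = Rational(-23999215, 397)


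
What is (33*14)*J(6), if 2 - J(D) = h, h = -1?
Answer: 1386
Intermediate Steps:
J(D) = 3 (J(D) = 2 - 1*(-1) = 2 + 1 = 3)
(33*14)*J(6) = (33*14)*3 = 462*3 = 1386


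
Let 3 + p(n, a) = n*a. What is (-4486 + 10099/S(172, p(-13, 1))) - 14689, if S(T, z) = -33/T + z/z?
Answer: -928297/139 ≈ -6678.4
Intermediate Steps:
p(n, a) = -3 + a*n (p(n, a) = -3 + n*a = -3 + a*n)
S(T, z) = 1 - 33/T (S(T, z) = -33/T + 1 = 1 - 33/T)
(-4486 + 10099/S(172, p(-13, 1))) - 14689 = (-4486 + 10099/(((-33 + 172)/172))) - 14689 = (-4486 + 10099/(((1/172)*139))) - 14689 = (-4486 + 10099/(139/172)) - 14689 = (-4486 + 10099*(172/139)) - 14689 = (-4486 + 1737028/139) - 14689 = 1113474/139 - 14689 = -928297/139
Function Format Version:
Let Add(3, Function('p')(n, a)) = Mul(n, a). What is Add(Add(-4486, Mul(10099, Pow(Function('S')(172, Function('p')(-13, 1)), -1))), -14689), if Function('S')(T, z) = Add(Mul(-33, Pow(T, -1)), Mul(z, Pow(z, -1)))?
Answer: Rational(-928297, 139) ≈ -6678.4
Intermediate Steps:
Function('p')(n, a) = Add(-3, Mul(a, n)) (Function('p')(n, a) = Add(-3, Mul(n, a)) = Add(-3, Mul(a, n)))
Function('S')(T, z) = Add(1, Mul(-33, Pow(T, -1))) (Function('S')(T, z) = Add(Mul(-33, Pow(T, -1)), 1) = Add(1, Mul(-33, Pow(T, -1))))
Add(Add(-4486, Mul(10099, Pow(Function('S')(172, Function('p')(-13, 1)), -1))), -14689) = Add(Add(-4486, Mul(10099, Pow(Mul(Pow(172, -1), Add(-33, 172)), -1))), -14689) = Add(Add(-4486, Mul(10099, Pow(Mul(Rational(1, 172), 139), -1))), -14689) = Add(Add(-4486, Mul(10099, Pow(Rational(139, 172), -1))), -14689) = Add(Add(-4486, Mul(10099, Rational(172, 139))), -14689) = Add(Add(-4486, Rational(1737028, 139)), -14689) = Add(Rational(1113474, 139), -14689) = Rational(-928297, 139)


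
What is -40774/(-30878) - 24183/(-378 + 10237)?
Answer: -172365904/152213101 ≈ -1.1324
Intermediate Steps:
-40774/(-30878) - 24183/(-378 + 10237) = -40774*(-1/30878) - 24183/9859 = 20387/15439 - 24183*1/9859 = 20387/15439 - 24183/9859 = -172365904/152213101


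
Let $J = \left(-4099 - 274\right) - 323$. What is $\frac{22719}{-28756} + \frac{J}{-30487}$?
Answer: $- \frac{557595977}{876684172} \approx -0.63603$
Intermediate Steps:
$J = -4696$ ($J = -4373 - 323 = -4696$)
$\frac{22719}{-28756} + \frac{J}{-30487} = \frac{22719}{-28756} - \frac{4696}{-30487} = 22719 \left(- \frac{1}{28756}\right) - - \frac{4696}{30487} = - \frac{22719}{28756} + \frac{4696}{30487} = - \frac{557595977}{876684172}$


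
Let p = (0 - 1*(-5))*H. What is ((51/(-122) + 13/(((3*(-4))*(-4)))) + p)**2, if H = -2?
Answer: 882743521/8573184 ≈ 102.97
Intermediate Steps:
p = -10 (p = (0 - 1*(-5))*(-2) = (0 + 5)*(-2) = 5*(-2) = -10)
((51/(-122) + 13/(((3*(-4))*(-4)))) + p)**2 = ((51/(-122) + 13/(((3*(-4))*(-4)))) - 10)**2 = ((51*(-1/122) + 13/((-12*(-4)))) - 10)**2 = ((-51/122 + 13/48) - 10)**2 = (-431/2928 - 10)**2 = (-29711/2928)**2 = 882743521/8573184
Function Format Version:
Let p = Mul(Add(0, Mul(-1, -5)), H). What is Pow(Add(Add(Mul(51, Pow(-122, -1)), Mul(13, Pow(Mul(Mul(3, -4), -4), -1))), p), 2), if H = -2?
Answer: Rational(882743521, 8573184) ≈ 102.97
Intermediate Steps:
p = -10 (p = Mul(Add(0, Mul(-1, -5)), -2) = Mul(Add(0, 5), -2) = Mul(5, -2) = -10)
Pow(Add(Add(Mul(51, Pow(-122, -1)), Mul(13, Pow(Mul(Mul(3, -4), -4), -1))), p), 2) = Pow(Add(Add(Mul(51, Pow(-122, -1)), Mul(13, Pow(Mul(Mul(3, -4), -4), -1))), -10), 2) = Pow(Add(Add(Mul(51, Rational(-1, 122)), Mul(13, Pow(Mul(-12, -4), -1))), -10), 2) = Pow(Add(Add(Rational(-51, 122), Mul(13, Pow(48, -1))), -10), 2) = Pow(Add(Add(Rational(-51, 122), Mul(13, Rational(1, 48))), -10), 2) = Pow(Add(Add(Rational(-51, 122), Rational(13, 48)), -10), 2) = Pow(Add(Rational(-431, 2928), -10), 2) = Pow(Rational(-29711, 2928), 2) = Rational(882743521, 8573184)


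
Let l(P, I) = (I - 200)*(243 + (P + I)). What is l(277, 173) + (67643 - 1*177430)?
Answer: -128498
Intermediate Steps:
l(P, I) = (-200 + I)*(243 + I + P) (l(P, I) = (-200 + I)*(243 + (I + P)) = (-200 + I)*(243 + I + P))
l(277, 173) + (67643 - 1*177430) = (-48600 + 173² - 200*277 + 43*173 + 173*277) + (67643 - 1*177430) = (-48600 + 29929 - 55400 + 7439 + 47921) + (67643 - 177430) = -18711 - 109787 = -128498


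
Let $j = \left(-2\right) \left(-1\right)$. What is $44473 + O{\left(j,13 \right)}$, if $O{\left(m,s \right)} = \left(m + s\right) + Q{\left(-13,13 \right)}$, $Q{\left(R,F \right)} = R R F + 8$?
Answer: $46693$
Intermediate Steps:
$j = 2$
$Q{\left(R,F \right)} = 8 + F R^{2}$ ($Q{\left(R,F \right)} = R^{2} F + 8 = F R^{2} + 8 = 8 + F R^{2}$)
$O{\left(m,s \right)} = 2205 + m + s$ ($O{\left(m,s \right)} = \left(m + s\right) + \left(8 + 13 \left(-13\right)^{2}\right) = \left(m + s\right) + \left(8 + 13 \cdot 169\right) = \left(m + s\right) + \left(8 + 2197\right) = \left(m + s\right) + 2205 = 2205 + m + s$)
$44473 + O{\left(j,13 \right)} = 44473 + \left(2205 + 2 + 13\right) = 44473 + 2220 = 46693$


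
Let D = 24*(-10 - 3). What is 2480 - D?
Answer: 2792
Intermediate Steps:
D = -312 (D = 24*(-13) = -312)
2480 - D = 2480 - 1*(-312) = 2480 + 312 = 2792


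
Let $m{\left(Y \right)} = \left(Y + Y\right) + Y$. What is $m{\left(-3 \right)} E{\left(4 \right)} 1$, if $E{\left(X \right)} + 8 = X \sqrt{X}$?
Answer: $0$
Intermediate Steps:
$E{\left(X \right)} = -8 + X^{\frac{3}{2}}$ ($E{\left(X \right)} = -8 + X \sqrt{X} = -8 + X^{\frac{3}{2}}$)
$m{\left(Y \right)} = 3 Y$ ($m{\left(Y \right)} = 2 Y + Y = 3 Y$)
$m{\left(-3 \right)} E{\left(4 \right)} 1 = 3 \left(-3\right) \left(-8 + 4^{\frac{3}{2}}\right) 1 = - 9 \left(-8 + 8\right) 1 = \left(-9\right) 0 \cdot 1 = 0 \cdot 1 = 0$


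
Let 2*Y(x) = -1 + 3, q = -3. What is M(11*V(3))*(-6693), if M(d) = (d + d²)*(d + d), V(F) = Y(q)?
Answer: -19436472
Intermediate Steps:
Y(x) = 1 (Y(x) = (-1 + 3)/2 = (½)*2 = 1)
V(F) = 1
M(d) = 2*d*(d + d²) (M(d) = (d + d²)*(2*d) = 2*d*(d + d²))
M(11*V(3))*(-6693) = (2*(11*1)²*(1 + 11*1))*(-6693) = (2*11²*(1 + 11))*(-6693) = (2*121*12)*(-6693) = 2904*(-6693) = -19436472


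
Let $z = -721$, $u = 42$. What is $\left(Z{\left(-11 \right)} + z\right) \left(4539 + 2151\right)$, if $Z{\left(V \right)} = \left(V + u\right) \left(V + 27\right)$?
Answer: $-1505250$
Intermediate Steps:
$Z{\left(V \right)} = \left(27 + V\right) \left(42 + V\right)$ ($Z{\left(V \right)} = \left(V + 42\right) \left(V + 27\right) = \left(42 + V\right) \left(27 + V\right) = \left(27 + V\right) \left(42 + V\right)$)
$\left(Z{\left(-11 \right)} + z\right) \left(4539 + 2151\right) = \left(\left(1134 + \left(-11\right)^{2} + 69 \left(-11\right)\right) - 721\right) \left(4539 + 2151\right) = \left(\left(1134 + 121 - 759\right) - 721\right) 6690 = \left(496 - 721\right) 6690 = \left(-225\right) 6690 = -1505250$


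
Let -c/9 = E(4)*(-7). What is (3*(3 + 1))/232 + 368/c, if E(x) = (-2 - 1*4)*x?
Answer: -2101/10962 ≈ -0.19166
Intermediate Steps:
E(x) = -6*x (E(x) = (-2 - 4)*x = -6*x)
c = -1512 (c = -9*(-6*4)*(-7) = -(-216)*(-7) = -9*168 = -1512)
(3*(3 + 1))/232 + 368/c = (3*(3 + 1))/232 + 368/(-1512) = (3*4)*(1/232) + 368*(-1/1512) = 12*(1/232) - 46/189 = 3/58 - 46/189 = -2101/10962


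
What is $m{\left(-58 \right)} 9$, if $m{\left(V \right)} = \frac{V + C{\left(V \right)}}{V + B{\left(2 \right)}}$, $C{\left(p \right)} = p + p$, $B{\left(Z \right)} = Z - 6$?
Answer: $\frac{783}{31} \approx 25.258$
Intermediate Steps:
$B{\left(Z \right)} = -6 + Z$ ($B{\left(Z \right)} = Z - 6 = -6 + Z$)
$C{\left(p \right)} = 2 p$
$m{\left(V \right)} = \frac{3 V}{-4 + V}$ ($m{\left(V \right)} = \frac{V + 2 V}{V + \left(-6 + 2\right)} = \frac{3 V}{V - 4} = \frac{3 V}{-4 + V}$)
$m{\left(-58 \right)} 9 = 3 \left(-58\right) \frac{1}{-4 - 58} \cdot 9 = 3 \left(-58\right) \frac{1}{-62} \cdot 9 = 3 \left(-58\right) \left(- \frac{1}{62}\right) 9 = \frac{87}{31} \cdot 9 = \frac{783}{31}$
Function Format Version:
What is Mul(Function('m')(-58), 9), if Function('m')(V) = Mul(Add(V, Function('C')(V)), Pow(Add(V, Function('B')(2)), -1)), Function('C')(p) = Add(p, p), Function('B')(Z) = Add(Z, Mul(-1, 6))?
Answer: Rational(783, 31) ≈ 25.258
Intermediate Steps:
Function('B')(Z) = Add(-6, Z) (Function('B')(Z) = Add(Z, -6) = Add(-6, Z))
Function('C')(p) = Mul(2, p)
Function('m')(V) = Mul(3, V, Pow(Add(-4, V), -1)) (Function('m')(V) = Mul(Add(V, Mul(2, V)), Pow(Add(V, Add(-6, 2)), -1)) = Mul(Mul(3, V), Pow(Add(V, -4), -1)) = Mul(Mul(3, V), Pow(Add(-4, V), -1)) = Mul(3, V, Pow(Add(-4, V), -1)))
Mul(Function('m')(-58), 9) = Mul(Mul(3, -58, Pow(Add(-4, -58), -1)), 9) = Mul(Mul(3, -58, Pow(-62, -1)), 9) = Mul(Mul(3, -58, Rational(-1, 62)), 9) = Mul(Rational(87, 31), 9) = Rational(783, 31)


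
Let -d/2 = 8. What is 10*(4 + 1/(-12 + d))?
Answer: 555/14 ≈ 39.643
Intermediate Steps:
d = -16 (d = -2*8 = -16)
10*(4 + 1/(-12 + d)) = 10*(4 + 1/(-12 - 16)) = 10*(4 + 1/(-28)) = 10*(4 - 1/28) = 10*(111/28) = 555/14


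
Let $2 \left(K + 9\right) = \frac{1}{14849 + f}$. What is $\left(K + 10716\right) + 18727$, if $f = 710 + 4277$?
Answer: $\frac{1167705649}{39672} \approx 29434.0$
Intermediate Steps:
$f = 4987$
$K = - \frac{357047}{39672}$ ($K = -9 + \frac{1}{2 \left(14849 + 4987\right)} = -9 + \frac{1}{2 \cdot 19836} = -9 + \frac{1}{2} \cdot \frac{1}{19836} = -9 + \frac{1}{39672} = - \frac{357047}{39672} \approx -9.0$)
$\left(K + 10716\right) + 18727 = \left(- \frac{357047}{39672} + 10716\right) + 18727 = \frac{424768105}{39672} + 18727 = \frac{1167705649}{39672}$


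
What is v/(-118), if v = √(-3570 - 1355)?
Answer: -5*I*√197/118 ≈ -0.59473*I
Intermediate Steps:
v = 5*I*√197 (v = √(-4925) = 5*I*√197 ≈ 70.178*I)
v/(-118) = (5*I*√197)/(-118) = (5*I*√197)*(-1/118) = -5*I*√197/118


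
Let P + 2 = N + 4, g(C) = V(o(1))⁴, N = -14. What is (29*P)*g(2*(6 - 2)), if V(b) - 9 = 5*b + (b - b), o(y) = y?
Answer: -13368768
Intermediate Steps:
V(b) = 9 + 5*b (V(b) = 9 + (5*b + (b - b)) = 9 + (5*b + 0) = 9 + 5*b)
g(C) = 38416 (g(C) = (9 + 5*1)⁴ = (9 + 5)⁴ = 14⁴ = 38416)
P = -12 (P = -2 + (-14 + 4) = -2 - 10 = -12)
(29*P)*g(2*(6 - 2)) = (29*(-12))*38416 = -348*38416 = -13368768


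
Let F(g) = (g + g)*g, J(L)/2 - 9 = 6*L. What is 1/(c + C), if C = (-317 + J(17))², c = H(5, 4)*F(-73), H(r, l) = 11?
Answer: 1/126263 ≈ 7.9200e-6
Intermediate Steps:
J(L) = 18 + 12*L (J(L) = 18 + 2*(6*L) = 18 + 12*L)
F(g) = 2*g² (F(g) = (2*g)*g = 2*g²)
c = 117238 (c = 11*(2*(-73)²) = 11*(2*5329) = 11*10658 = 117238)
C = 9025 (C = (-317 + (18 + 12*17))² = (-317 + (18 + 204))² = (-317 + 222)² = (-95)² = 9025)
1/(c + C) = 1/(117238 + 9025) = 1/126263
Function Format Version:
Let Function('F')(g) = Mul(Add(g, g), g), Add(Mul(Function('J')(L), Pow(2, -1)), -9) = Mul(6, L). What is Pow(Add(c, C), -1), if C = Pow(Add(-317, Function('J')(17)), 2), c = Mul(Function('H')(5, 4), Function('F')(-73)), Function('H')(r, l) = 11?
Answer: Rational(1, 126263) ≈ 7.9200e-6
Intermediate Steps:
Function('J')(L) = Add(18, Mul(12, L)) (Function('J')(L) = Add(18, Mul(2, Mul(6, L))) = Add(18, Mul(12, L)))
Function('F')(g) = Mul(2, Pow(g, 2)) (Function('F')(g) = Mul(Mul(2, g), g) = Mul(2, Pow(g, 2)))
c = 117238 (c = Mul(11, Mul(2, Pow(-73, 2))) = Mul(11, Mul(2, 5329)) = Mul(11, 10658) = 117238)
C = 9025 (C = Pow(Add(-317, Add(18, Mul(12, 17))), 2) = Pow(Add(-317, Add(18, 204)), 2) = Pow(Add(-317, 222), 2) = Pow(-95, 2) = 9025)
Pow(Add(c, C), -1) = Pow(Add(117238, 9025), -1) = Pow(126263, -1) = Rational(1, 126263)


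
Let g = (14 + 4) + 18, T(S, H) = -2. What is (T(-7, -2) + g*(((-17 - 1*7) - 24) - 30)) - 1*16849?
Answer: -19659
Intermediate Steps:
g = 36 (g = 18 + 18 = 36)
(T(-7, -2) + g*(((-17 - 1*7) - 24) - 30)) - 1*16849 = (-2 + 36*(((-17 - 1*7) - 24) - 30)) - 1*16849 = (-2 + 36*(((-17 - 7) - 24) - 30)) - 16849 = (-2 + 36*((-24 - 24) - 30)) - 16849 = (-2 + 36*(-48 - 30)) - 16849 = (-2 + 36*(-78)) - 16849 = (-2 - 2808) - 16849 = -2810 - 16849 = -19659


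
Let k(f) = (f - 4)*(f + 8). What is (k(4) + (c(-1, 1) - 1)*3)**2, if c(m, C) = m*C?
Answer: 36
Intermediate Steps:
c(m, C) = C*m
k(f) = (-4 + f)*(8 + f)
(k(4) + (c(-1, 1) - 1)*3)**2 = ((-32 + 4**2 + 4*4) + (1*(-1) - 1)*3)**2 = ((-32 + 16 + 16) + (-1 - 1)*3)**2 = (0 - 2*3)**2 = (0 - 6)**2 = (-6)**2 = 36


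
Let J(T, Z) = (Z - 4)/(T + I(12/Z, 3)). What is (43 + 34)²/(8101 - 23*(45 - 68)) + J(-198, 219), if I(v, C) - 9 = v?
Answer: -53669153/119033590 ≈ -0.45087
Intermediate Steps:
I(v, C) = 9 + v
J(T, Z) = (-4 + Z)/(9 + T + 12/Z) (J(T, Z) = (Z - 4)/(T + (9 + 12/Z)) = (-4 + Z)/(9 + T + 12/Z))
(43 + 34)²/(8101 - 23*(45 - 68)) + J(-198, 219) = (43 + 34)²/(8101 - 23*(45 - 68)) + 219*(-4 + 219)/(12 + 9*219 - 198*219) = 77²/(8101 - 23*(-23)) + 219*215/(12 + 1971 - 43362) = 5929/(8101 - 1*(-529)) + 219*215/(-41379) = 5929/(8101 + 529) + 219*(-1/41379)*215 = 5929/8630 - 15695/13793 = -53669153/119033590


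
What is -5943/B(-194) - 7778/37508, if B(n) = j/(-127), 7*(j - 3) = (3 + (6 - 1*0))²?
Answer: 8256926490/159409 ≈ 51797.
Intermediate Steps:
j = 102/7 (j = 3 + (3 + (6 - 1*0))²/7 = 3 + (3 + (6 + 0))²/7 = 3 + (3 + 6)²/7 = 3 + (⅐)*9² = 3 + (⅐)*81 = 3 + 81/7 = 102/7 ≈ 14.571)
B(n) = -102/889 (B(n) = (102/7)/(-127) = (102/7)*(-1/127) = -102/889)
-5943/B(-194) - 7778/37508 = -5943/(-102/889) - 7778/37508 = -5943*(-889/102) - 7778*1/37508 = 1761109/34 - 3889/18754 = 8256926490/159409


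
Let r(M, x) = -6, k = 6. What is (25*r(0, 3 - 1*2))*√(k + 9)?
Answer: -150*√15 ≈ -580.95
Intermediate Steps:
(25*r(0, 3 - 1*2))*√(k + 9) = (25*(-6))*√(6 + 9) = -150*√15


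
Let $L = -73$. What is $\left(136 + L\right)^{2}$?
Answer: $3969$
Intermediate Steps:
$\left(136 + L\right)^{2} = \left(136 - 73\right)^{2} = 63^{2} = 3969$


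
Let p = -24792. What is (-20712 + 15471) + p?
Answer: -30033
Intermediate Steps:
(-20712 + 15471) + p = (-20712 + 15471) - 24792 = -5241 - 24792 = -30033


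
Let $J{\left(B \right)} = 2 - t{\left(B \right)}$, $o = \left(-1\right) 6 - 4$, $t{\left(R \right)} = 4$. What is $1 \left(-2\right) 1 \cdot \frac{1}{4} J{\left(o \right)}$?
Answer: $1$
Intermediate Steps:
$o = -10$ ($o = -6 - 4 = -10$)
$J{\left(B \right)} = -2$ ($J{\left(B \right)} = 2 - 4 = -2$)
$1 \left(-2\right) 1 \cdot \frac{1}{4} J{\left(o \right)} = 1 \left(-2\right) 1 \cdot \frac{1}{4} \left(-2\right) = - 2 \cdot 1 \cdot \frac{1}{4} \left(-2\right) = \left(-2\right) \frac{1}{4} \left(-2\right) = \left(- \frac{1}{2}\right) \left(-2\right) = 1$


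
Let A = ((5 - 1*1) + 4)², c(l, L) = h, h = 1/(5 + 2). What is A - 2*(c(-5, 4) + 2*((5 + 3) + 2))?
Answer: 166/7 ≈ 23.714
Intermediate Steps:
h = ⅐ (h = 1/7 = ⅐ ≈ 0.14286)
c(l, L) = ⅐
A = 64 (A = ((5 - 1) + 4)² = (4 + 4)² = 8² = 64)
A - 2*(c(-5, 4) + 2*((5 + 3) + 2)) = 64 - 2*(⅐ + 2*((5 + 3) + 2)) = 64 - 2*(⅐ + 2*(8 + 2)) = 64 - 2*(⅐ + 2*10) = 64 - 2*(⅐ + 20) = 64 - 2*141/7 = 64 - 282/7 = 166/7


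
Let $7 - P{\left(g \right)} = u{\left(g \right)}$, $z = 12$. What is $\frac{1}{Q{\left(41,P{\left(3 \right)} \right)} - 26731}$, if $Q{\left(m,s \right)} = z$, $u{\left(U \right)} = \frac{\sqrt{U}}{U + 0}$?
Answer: $- \frac{1}{26719} \approx -3.7427 \cdot 10^{-5}$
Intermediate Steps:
$u{\left(U \right)} = \frac{1}{\sqrt{U}}$ ($u{\left(U \right)} = \frac{\sqrt{U}}{U} = \frac{1}{\sqrt{U}}$)
$P{\left(g \right)} = 7 - \frac{1}{\sqrt{g}}$
$Q{\left(m,s \right)} = 12$
$\frac{1}{Q{\left(41,P{\left(3 \right)} \right)} - 26731} = \frac{1}{12 - 26731} = \frac{1}{-26719} = - \frac{1}{26719}$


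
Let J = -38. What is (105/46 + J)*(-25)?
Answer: 41075/46 ≈ 892.93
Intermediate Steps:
(105/46 + J)*(-25) = (105/46 - 38)*(-25) = -1643/46*(-25) = 41075/46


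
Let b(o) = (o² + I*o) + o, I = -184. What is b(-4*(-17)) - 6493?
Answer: -14313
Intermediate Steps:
b(o) = o² - 183*o (b(o) = (o² - 184*o) + o = o² - 183*o)
b(-4*(-17)) - 6493 = (-4*(-17))*(-183 - 4*(-17)) - 6493 = 68*(-183 + 68) - 6493 = 68*(-115) - 6493 = -7820 - 6493 = -14313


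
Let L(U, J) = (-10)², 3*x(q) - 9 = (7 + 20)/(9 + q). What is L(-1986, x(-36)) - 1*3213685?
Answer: -3213585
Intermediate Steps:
x(q) = 3 + 9/(9 + q) (x(q) = 3 + ((7 + 20)/(9 + q))/3 = 3 + (27/(9 + q))/3 = 3 + 9/(9 + q))
L(U, J) = 100
L(-1986, x(-36)) - 1*3213685 = 100 - 1*3213685 = 100 - 3213685 = -3213585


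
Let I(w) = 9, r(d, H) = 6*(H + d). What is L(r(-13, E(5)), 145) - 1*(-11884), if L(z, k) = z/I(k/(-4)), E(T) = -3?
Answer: 35620/3 ≈ 11873.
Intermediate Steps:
r(d, H) = 6*H + 6*d
L(z, k) = z/9
L(r(-13, E(5)), 145) - 1*(-11884) = (6*(-3) + 6*(-13))/9 - 1*(-11884) = (-18 - 78)/9 + 11884 = (⅑)*(-96) + 11884 = -32/3 + 11884 = 35620/3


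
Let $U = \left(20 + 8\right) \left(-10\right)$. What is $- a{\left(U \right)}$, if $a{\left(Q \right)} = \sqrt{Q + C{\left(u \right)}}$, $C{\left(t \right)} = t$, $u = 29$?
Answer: $- i \sqrt{251} \approx - 15.843 i$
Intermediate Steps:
$U = -280$ ($U = 28 \left(-10\right) = -280$)
$a{\left(Q \right)} = \sqrt{29 + Q}$ ($a{\left(Q \right)} = \sqrt{Q + 29} = \sqrt{29 + Q}$)
$- a{\left(U \right)} = - \sqrt{29 - 280} = - \sqrt{-251} = - i \sqrt{251}$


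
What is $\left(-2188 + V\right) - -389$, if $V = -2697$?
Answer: $-4496$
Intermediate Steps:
$\left(-2188 + V\right) - -389 = \left(-2188 - 2697\right) - -389 = -4885 + \left(405 - 16\right) = -4885 + 389 = -4496$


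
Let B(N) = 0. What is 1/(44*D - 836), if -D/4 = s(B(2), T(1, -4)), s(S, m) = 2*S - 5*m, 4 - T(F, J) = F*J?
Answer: 1/6204 ≈ 0.00016119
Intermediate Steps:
T(F, J) = 4 - F*J
s(S, m) = -5*m + 2*S
D = 160 (D = -4*(-5*(4 - 1*1*(-4)) + 2*0) = -4*(-5*(4 + 4) + 0) = -4*(-5*8 + 0) = -4*(-40 + 0) = -4*(-40) = 160)
1/(44*D - 836) = 1/(44*160 - 836) = 1/(7040 - 836) = 1/6204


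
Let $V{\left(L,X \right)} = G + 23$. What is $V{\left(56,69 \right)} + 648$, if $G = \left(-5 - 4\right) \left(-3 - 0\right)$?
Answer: $698$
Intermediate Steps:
$G = 27$ ($G = - 9 \left(-3 + 0\right) = \left(-9\right) \left(-3\right) = 27$)
$V{\left(L,X \right)} = 50$ ($V{\left(L,X \right)} = 27 + 23 = 50$)
$V{\left(56,69 \right)} + 648 = 50 + 648 = 698$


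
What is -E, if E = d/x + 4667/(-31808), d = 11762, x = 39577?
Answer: -189419837/1258865216 ≈ -0.15047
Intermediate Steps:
E = 189419837/1258865216 (E = 11762/39577 + 4667/(-31808) = 11762*(1/39577) + 4667*(-1/31808) = 11762/39577 - 4667/31808 = 189419837/1258865216 ≈ 0.15047)
-E = -1*189419837/1258865216 = -189419837/1258865216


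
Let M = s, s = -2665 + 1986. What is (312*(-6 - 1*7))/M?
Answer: 4056/679 ≈ 5.9735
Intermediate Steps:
s = -679
M = -679
(312*(-6 - 1*7))/M = (312*(-6 - 1*7))/(-679) = (312*(-6 - 7))*(-1/679) = (312*(-13))*(-1/679) = -4056*(-1/679) = 4056/679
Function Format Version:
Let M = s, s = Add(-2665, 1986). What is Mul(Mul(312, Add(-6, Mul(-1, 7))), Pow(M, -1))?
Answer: Rational(4056, 679) ≈ 5.9735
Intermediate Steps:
s = -679
M = -679
Mul(Mul(312, Add(-6, Mul(-1, 7))), Pow(M, -1)) = Mul(Mul(312, Add(-6, Mul(-1, 7))), Pow(-679, -1)) = Mul(Mul(312, Add(-6, -7)), Rational(-1, 679)) = Mul(Mul(312, -13), Rational(-1, 679)) = Mul(-4056, Rational(-1, 679)) = Rational(4056, 679)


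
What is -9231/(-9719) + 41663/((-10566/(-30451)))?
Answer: 12330398581093/102690954 ≈ 1.2007e+5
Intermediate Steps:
-9231/(-9719) + 41663/((-10566/(-30451))) = -9231*(-1/9719) + 41663/((-10566*(-1/30451))) = 9231/9719 + 41663/(10566/30451) = 9231/9719 + 41663*(30451/10566) = 9231/9719 + 1268680013/10566 = 12330398581093/102690954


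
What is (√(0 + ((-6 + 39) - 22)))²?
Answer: 11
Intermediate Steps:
(√(0 + ((-6 + 39) - 22)))² = (√(0 + (33 - 22)))² = (√(0 + 11))² = (√11)² = 11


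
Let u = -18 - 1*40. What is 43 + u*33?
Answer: -1871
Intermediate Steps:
u = -58 (u = -18 - 40 = -58)
43 + u*33 = 43 - 58*33 = 43 - 1914 = -1871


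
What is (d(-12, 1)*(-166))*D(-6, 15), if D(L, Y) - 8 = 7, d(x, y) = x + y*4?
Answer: 19920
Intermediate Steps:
d(x, y) = x + 4*y
D(L, Y) = 15 (D(L, Y) = 8 + 7 = 15)
(d(-12, 1)*(-166))*D(-6, 15) = ((-12 + 4*1)*(-166))*15 = ((-12 + 4)*(-166))*15 = -8*(-166)*15 = 1328*15 = 19920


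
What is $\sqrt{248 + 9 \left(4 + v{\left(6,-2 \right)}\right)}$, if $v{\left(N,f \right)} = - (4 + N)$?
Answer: $\sqrt{194} \approx 13.928$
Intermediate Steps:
$v{\left(N,f \right)} = -4 - N$
$\sqrt{248 + 9 \left(4 + v{\left(6,-2 \right)}\right)} = \sqrt{248 + 9 \left(4 - 10\right)} = \sqrt{248 + 9 \left(-6\right)} = \sqrt{248 - 54} = \sqrt{194}$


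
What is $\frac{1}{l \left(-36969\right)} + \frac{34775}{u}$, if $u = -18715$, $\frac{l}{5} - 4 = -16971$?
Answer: $- \frac{1148038098478}{617844227655} \approx -1.8581$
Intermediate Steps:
$l = -84835$ ($l = 20 + 5 \left(-16971\right) = 20 - 84855 = -84835$)
$\frac{1}{l \left(-36969\right)} + \frac{34775}{u} = \frac{1}{\left(-84835\right) \left(-36969\right)} + \frac{34775}{-18715} = \left(- \frac{1}{84835}\right) \left(- \frac{1}{36969}\right) + 34775 \left(- \frac{1}{18715}\right) = \frac{1}{3136265115} - \frac{6955}{3743} = - \frac{1148038098478}{617844227655}$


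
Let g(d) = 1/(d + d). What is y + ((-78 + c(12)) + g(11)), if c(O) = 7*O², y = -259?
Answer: 14763/22 ≈ 671.04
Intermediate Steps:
g(d) = 1/(2*d)
y + ((-78 + c(12)) + g(11)) = -259 + ((-78 + 7*12²) + (½)/11) = -259 + ((-78 + 7*144) + (½)*(1/11)) = -259 + ((-78 + 1008) + 1/22) = -259 + (930 + 1/22) = -259 + 20461/22 = 14763/22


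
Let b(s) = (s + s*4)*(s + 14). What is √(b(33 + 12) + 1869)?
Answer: 2*√3786 ≈ 123.06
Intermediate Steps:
b(s) = 5*s*(14 + s) (b(s) = (s + 4*s)*(14 + s) = (5*s)*(14 + s) = 5*s*(14 + s))
√(b(33 + 12) + 1869) = √(5*(33 + 12)*(14 + (33 + 12)) + 1869) = √(5*45*(14 + 45) + 1869) = √(5*45*59 + 1869) = √(13275 + 1869) = √15144 = 2*√3786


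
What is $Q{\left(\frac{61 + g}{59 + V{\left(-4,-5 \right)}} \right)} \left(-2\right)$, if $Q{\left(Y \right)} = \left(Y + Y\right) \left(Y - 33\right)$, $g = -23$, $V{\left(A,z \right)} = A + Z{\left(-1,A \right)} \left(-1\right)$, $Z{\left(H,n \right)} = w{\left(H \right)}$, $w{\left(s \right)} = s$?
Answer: $\frac{17195}{196} \approx 87.73$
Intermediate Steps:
$Z{\left(H,n \right)} = H$
$V{\left(A,z \right)} = 1 + A$ ($V{\left(A,z \right)} = A - -1 = A + 1 = 1 + A$)
$Q{\left(Y \right)} = 2 Y \left(-33 + Y\right)$
$Q{\left(\frac{61 + g}{59 + V{\left(-4,-5 \right)}} \right)} \left(-2\right) = 2 \frac{61 - 23}{59 + \left(1 - 4\right)} \left(-33 + \frac{61 - 23}{59 + \left(1 - 4\right)}\right) \left(-2\right) = 2 \frac{38}{59 - 3} \left(-33 + \frac{38}{59 - 3}\right) \left(-2\right) = 2 \cdot \frac{38}{56} \left(-33 + \frac{38}{56}\right) \left(-2\right) = 2 \cdot 38 \cdot \frac{1}{56} \left(-33 + 38 \cdot \frac{1}{56}\right) \left(-2\right) = 2 \cdot \frac{19}{28} \left(-33 + \frac{19}{28}\right) \left(-2\right) = 2 \cdot \frac{19}{28} \left(- \frac{905}{28}\right) \left(-2\right) = \left(- \frac{17195}{392}\right) \left(-2\right) = \frac{17195}{196}$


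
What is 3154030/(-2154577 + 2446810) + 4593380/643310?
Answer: 337135625684/18799641123 ≈ 17.933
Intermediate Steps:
3154030/(-2154577 + 2446810) + 4593380/643310 = 3154030/292233 + 4593380*(1/643310) = 3154030*(1/292233) + 459338/64331 = 3154030/292233 + 459338/64331 = 337135625684/18799641123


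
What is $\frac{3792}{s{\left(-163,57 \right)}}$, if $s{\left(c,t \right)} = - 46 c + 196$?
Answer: $\frac{1896}{3847} \approx 0.49285$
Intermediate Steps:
$s{\left(c,t \right)} = 196 - 46 c$
$\frac{3792}{s{\left(-163,57 \right)}} = \frac{3792}{196 - -7498} = \frac{3792}{196 + 7498} = \frac{3792}{7694} = 3792 \cdot \frac{1}{7694} = \frac{1896}{3847}$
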